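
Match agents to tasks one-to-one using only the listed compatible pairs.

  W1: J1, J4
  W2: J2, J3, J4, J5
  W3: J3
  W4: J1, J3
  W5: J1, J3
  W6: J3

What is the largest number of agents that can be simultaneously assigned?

Unit-capacity flow: source→left, listed edges, right→sink; max matching = max flow.
Augmenting path W1→J1 (+1); matched 1.
Augmenting path W2→J2 (+1); matched 2.
Augmenting path W3→J3 (+1); matched 3.
Augmenting path W4→J1→W1→J4 (+1); matched 4.
No augmenting path remains; maximum matching = 4.
König certificate: {W1, W2, J1, J3} is a vertex cover of size 4 (every listed pair touches it), so no matching can be larger.

4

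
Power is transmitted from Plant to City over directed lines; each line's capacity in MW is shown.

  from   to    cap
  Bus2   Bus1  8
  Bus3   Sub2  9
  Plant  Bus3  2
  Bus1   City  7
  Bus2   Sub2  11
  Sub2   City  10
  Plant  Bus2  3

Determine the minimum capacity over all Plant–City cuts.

5

Augment Plant→Bus2→Sub2→City: bottleneck 3, flow now 3.
Augment Plant→Bus3→Sub2→City: bottleneck 2, flow now 5.
No augmenting path remains; maximum flow = 5.
By max-flow min-cut, the minimum cut capacity equals the max flow.
In the residual graph, reachable from Plant: {Plant}.
Min-cut edges: Plant→Bus2 (3), Plant→Bus3 (2); capacity 3 + 2 = 5.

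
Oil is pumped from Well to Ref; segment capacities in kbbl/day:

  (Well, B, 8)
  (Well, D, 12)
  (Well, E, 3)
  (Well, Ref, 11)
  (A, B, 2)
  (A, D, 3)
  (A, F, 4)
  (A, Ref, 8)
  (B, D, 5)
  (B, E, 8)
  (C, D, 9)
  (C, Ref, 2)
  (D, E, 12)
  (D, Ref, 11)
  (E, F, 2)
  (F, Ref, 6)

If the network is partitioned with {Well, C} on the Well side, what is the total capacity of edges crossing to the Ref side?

Edges leaving {Well, C}: Well→B (8), Well→D (12), Well→E (3), Well→Ref (11), C→D (9), C→Ref (2).
Cut capacity = 8 + 12 + 3 + 11 + 9 + 2 = 45.

45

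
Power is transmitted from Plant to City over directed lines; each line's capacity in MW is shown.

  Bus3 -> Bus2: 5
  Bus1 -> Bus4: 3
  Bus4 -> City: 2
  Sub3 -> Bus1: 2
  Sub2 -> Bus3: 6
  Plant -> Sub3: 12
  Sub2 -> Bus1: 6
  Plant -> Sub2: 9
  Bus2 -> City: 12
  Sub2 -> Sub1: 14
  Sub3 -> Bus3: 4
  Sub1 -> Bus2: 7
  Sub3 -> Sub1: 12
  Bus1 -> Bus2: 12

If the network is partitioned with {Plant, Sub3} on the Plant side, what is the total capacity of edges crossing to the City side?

Edges leaving {Plant, Sub3}: Plant→Sub2 (9), Sub3→Sub1 (12), Sub3→Bus1 (2), Sub3→Bus3 (4).
Cut capacity = 9 + 12 + 2 + 4 = 27.

27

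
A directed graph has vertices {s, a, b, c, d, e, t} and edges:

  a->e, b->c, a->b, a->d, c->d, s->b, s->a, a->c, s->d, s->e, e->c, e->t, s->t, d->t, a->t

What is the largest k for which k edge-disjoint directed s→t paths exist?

4

Assign every edge capacity 1; by Menger, the answer equals the max flow.
Path s→t (+1); total 1.
Path s→a→t (+1); total 2.
Path s→d→t (+1); total 3.
Path s→e→t (+1); total 4.
No residual s→t path; max flow = 4.
Certifying cut of size 4: {d→t, s→a, s→e, s→t}.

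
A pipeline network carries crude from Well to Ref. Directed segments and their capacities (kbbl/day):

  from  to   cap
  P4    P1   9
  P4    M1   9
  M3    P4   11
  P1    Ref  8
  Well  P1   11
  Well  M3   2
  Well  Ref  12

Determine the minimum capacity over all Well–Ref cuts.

Augment Well→Ref: bottleneck 12, flow now 12.
Augment Well→P1→Ref: bottleneck 8, flow now 20.
No augmenting path remains; maximum flow = 20.
By max-flow min-cut, the minimum cut capacity equals the max flow.
In the residual graph, reachable from Well: {Well, M3, P4, M1, P1}.
Min-cut edges: Well→Ref (12), P1→Ref (8); capacity 12 + 8 = 20.

20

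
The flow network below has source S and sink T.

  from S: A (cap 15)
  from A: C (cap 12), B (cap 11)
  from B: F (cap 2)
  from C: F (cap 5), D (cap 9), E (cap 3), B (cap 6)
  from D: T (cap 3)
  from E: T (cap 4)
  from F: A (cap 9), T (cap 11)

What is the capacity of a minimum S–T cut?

Augment S→A→B→F→T: bottleneck 2, flow now 2.
Augment S→A→C→D→T: bottleneck 3, flow now 5.
Augment S→A→C→E→T: bottleneck 3, flow now 8.
Augment S→A→C→F→T: bottleneck 5, flow now 13.
No augmenting path remains; maximum flow = 13.
By max-flow min-cut, the minimum cut capacity equals the max flow.
In the residual graph, reachable from S: {S, A, B, C, D}.
Min-cut edges: B→F (2), C→E (3), C→F (5), D→T (3); capacity 2 + 3 + 5 + 3 = 13.

13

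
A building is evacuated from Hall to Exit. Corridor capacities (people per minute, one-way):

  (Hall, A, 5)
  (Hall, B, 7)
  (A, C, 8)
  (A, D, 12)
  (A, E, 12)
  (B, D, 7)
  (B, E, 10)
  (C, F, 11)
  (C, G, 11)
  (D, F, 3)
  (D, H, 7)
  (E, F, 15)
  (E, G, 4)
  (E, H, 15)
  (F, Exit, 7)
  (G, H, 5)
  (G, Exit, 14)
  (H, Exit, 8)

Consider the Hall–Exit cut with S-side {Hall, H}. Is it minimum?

No — its capacity is 20, but the minimum cut has capacity 12.

Given cut capacity: 5 + 7 + 8 = 20.
Augment Hall→A→C→F→Exit: bottleneck 5, flow now 5.
Augment Hall→B→D→F→Exit: bottleneck 2, flow now 7.
Augment Hall→B→D→H→Exit: bottleneck 5, flow now 12.
No augmenting path remains; maximum flow = 12.
In the residual graph, reachable from Hall: {Hall}.
Min-cut edges: Hall→A (5), Hall→B (7); capacity 5 + 7 = 12.
Cut capacity 20 exceeds the max flow 12, so it is not minimum.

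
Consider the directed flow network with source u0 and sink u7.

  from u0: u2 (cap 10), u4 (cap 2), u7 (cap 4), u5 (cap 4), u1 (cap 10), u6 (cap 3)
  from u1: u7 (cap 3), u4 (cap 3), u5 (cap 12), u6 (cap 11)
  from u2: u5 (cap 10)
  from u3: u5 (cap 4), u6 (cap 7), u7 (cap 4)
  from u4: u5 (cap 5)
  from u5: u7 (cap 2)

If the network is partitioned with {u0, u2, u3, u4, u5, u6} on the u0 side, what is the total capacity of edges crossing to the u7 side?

20

Edges leaving {u0, u2, u3, u4, u5, u6}: u0→u1 (10), u0→u7 (4), u3→u7 (4), u5→u7 (2).
Cut capacity = 10 + 4 + 4 + 2 = 20.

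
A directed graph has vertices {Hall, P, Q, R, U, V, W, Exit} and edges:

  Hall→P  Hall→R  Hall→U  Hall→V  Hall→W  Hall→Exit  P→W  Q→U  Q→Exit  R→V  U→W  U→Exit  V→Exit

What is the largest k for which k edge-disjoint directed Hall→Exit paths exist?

Assign every edge capacity 1; by Menger, the answer equals the max flow.
Path Hall→Exit (+1); total 1.
Path Hall→U→Exit (+1); total 2.
Path Hall→V→Exit (+1); total 3.
No residual Hall→Exit path; max flow = 3.
Certifying cut of size 3: {Hall→Exit, Hall→U, V→Exit}.

3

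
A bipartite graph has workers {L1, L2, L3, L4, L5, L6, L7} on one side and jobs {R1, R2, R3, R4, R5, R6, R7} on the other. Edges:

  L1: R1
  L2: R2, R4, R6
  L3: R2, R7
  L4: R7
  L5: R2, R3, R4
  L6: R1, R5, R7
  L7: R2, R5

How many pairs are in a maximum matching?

6

Unit-capacity flow: source→left, listed edges, right→sink; max matching = max flow.
Augmenting path L1→R1 (+1); matched 1.
Augmenting path L2→R2 (+1); matched 2.
Augmenting path L3→R7 (+1); matched 3.
Augmenting path L5→R3 (+1); matched 4.
Augmenting path L6→R5 (+1); matched 5.
Augmenting path L7→R2→L2→R4 (+1); matched 6.
No augmenting path remains; maximum matching = 6.
König certificate: {L2, L5, R1, R2, R5, R7} is a vertex cover of size 6 (every listed pair touches it), so no matching can be larger.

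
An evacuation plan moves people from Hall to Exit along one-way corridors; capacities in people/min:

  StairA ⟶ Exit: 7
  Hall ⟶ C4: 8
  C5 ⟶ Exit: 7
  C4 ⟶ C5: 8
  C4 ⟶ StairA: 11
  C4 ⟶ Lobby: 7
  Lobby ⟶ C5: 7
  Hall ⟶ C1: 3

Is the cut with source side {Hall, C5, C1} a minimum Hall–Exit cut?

Given cut capacity: 8 + 7 = 15.
Augment Hall→C4→StairA→Exit: bottleneck 7, flow now 7.
Augment Hall→C4→C5→Exit: bottleneck 1, flow now 8.
No augmenting path remains; maximum flow = 8.
In the residual graph, reachable from Hall: {Hall, C1}.
Min-cut edges: Hall→C4 (8); capacity 8 = 8.
Cut capacity 15 exceeds the max flow 8, so it is not minimum.

No — its capacity is 15, but the minimum cut has capacity 8.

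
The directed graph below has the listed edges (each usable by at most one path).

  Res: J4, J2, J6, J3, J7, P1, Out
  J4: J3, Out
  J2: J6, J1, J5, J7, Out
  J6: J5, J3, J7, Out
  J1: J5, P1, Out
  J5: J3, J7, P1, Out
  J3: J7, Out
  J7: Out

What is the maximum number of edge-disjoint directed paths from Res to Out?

Assign every edge capacity 1; by Menger, the answer equals the max flow.
Path Res→Out (+1); total 1.
Path Res→J4→Out (+1); total 2.
Path Res→J2→Out (+1); total 3.
Path Res→J6→Out (+1); total 4.
Path Res→J3→Out (+1); total 5.
Path Res→J7→Out (+1); total 6.
No residual Res→Out path; max flow = 6.
Certifying cut of size 6: {Res→J2, Res→J3, Res→J4, Res→J6, Res→J7, Res→Out}.

6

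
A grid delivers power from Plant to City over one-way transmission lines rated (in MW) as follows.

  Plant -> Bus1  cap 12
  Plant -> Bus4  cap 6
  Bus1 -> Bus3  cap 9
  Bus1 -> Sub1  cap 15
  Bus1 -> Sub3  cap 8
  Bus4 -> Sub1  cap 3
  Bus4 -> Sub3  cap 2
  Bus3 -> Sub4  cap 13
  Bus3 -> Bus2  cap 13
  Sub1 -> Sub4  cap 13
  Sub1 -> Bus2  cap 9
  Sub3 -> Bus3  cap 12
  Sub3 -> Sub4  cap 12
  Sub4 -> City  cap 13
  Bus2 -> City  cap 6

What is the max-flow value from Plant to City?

17

Augment Plant→Bus1→Bus3→Sub4→City: bottleneck 9, flow now 9.
Augment Plant→Bus1→Sub1→Sub4→City: bottleneck 3, flow now 12.
Augment Plant→Bus4→Sub1→Sub4→City: bottleneck 1, flow now 13.
Augment Plant→Bus4→Sub1→Bus2→City: bottleneck 2, flow now 15.
Augment Plant→Bus4→Sub3→Bus3→Bus2→City: bottleneck 2, flow now 17.
No augmenting path remains; maximum flow = 17.
In the residual graph, reachable from Plant: {Plant, Bus4}.
Min-cut edges: Plant→Bus1 (12), Bus4→Sub1 (3), Bus4→Sub3 (2); capacity 12 + 3 + 2 = 17.
This cut is saturated, so no flow can exceed 17.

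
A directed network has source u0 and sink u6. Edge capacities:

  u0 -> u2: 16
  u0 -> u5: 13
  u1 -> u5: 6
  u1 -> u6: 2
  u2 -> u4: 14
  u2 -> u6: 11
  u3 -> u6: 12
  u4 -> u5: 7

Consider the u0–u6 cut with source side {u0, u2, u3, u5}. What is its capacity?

Edges leaving {u0, u2, u3, u5}: u2→u4 (14), u2→u6 (11), u3→u6 (12).
Cut capacity = 14 + 11 + 12 = 37.

37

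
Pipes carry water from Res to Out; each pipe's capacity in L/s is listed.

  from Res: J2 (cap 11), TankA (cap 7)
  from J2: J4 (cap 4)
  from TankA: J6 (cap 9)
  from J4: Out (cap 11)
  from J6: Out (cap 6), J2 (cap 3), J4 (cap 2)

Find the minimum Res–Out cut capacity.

Augment Res→J2→J4→Out: bottleneck 4, flow now 4.
Augment Res→TankA→J6→Out: bottleneck 6, flow now 10.
Augment Res→TankA→J6→J4→Out: bottleneck 1, flow now 11.
No augmenting path remains; maximum flow = 11.
By max-flow min-cut, the minimum cut capacity equals the max flow.
In the residual graph, reachable from Res: {Res, J2}.
Min-cut edges: Res→TankA (7), J2→J4 (4); capacity 7 + 4 = 11.

11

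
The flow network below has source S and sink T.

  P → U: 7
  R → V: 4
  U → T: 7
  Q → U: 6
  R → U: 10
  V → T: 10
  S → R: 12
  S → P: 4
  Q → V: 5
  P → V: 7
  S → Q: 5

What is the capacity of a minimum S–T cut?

Augment S→P→U→T: bottleneck 4, flow now 4.
Augment S→Q→U→T: bottleneck 3, flow now 7.
Augment S→Q→V→T: bottleneck 2, flow now 9.
Augment S→R→V→T: bottleneck 4, flow now 13.
Augment S→R→U→P→V→T: bottleneck 4, flow now 17. (uses reverse residual edge)
No augmenting path remains; maximum flow = 17.
By max-flow min-cut, the minimum cut capacity equals the max flow.
In the residual graph, reachable from S: {S, P, Q, R, U, V}.
Min-cut edges: U→T (7), V→T (10); capacity 7 + 10 = 17.

17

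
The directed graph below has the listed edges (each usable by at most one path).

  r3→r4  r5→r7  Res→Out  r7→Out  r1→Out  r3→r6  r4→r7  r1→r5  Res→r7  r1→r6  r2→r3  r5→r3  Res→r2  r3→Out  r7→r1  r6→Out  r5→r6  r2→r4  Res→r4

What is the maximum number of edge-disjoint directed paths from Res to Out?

Assign every edge capacity 1; by Menger, the answer equals the max flow.
Path Res→Out (+1); total 1.
Path Res→r7→Out (+1); total 2.
Path Res→r2→r3→Out (+1); total 3.
Path Res→r4→r7→r1→Out (+1); total 4.
No residual Res→Out path; max flow = 4.
Certifying cut of size 4: {Res→Out, Res→r2, Res→r4, Res→r7}.

4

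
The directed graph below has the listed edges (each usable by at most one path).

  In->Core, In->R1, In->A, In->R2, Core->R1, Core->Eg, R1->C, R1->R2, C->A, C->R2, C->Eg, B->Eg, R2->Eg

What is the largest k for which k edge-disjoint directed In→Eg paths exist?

3

Assign every edge capacity 1; by Menger, the answer equals the max flow.
Path In→Core→Eg (+1); total 1.
Path In→R2→Eg (+1); total 2.
Path In→R1→C→Eg (+1); total 3.
No residual In→Eg path; max flow = 3.
Certifying cut of size 3: {In→Core, In→R1, In→R2}.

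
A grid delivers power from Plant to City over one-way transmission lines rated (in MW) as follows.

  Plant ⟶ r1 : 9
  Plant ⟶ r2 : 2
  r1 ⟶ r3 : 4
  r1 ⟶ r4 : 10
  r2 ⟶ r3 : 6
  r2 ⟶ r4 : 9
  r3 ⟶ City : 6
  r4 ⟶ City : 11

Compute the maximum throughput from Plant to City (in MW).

Augment Plant→r1→r3→City: bottleneck 4, flow now 4.
Augment Plant→r1→r4→City: bottleneck 5, flow now 9.
Augment Plant→r2→r3→City: bottleneck 2, flow now 11.
No augmenting path remains; maximum flow = 11.
In the residual graph, reachable from Plant: {Plant}.
Min-cut edges: Plant→r1 (9), Plant→r2 (2); capacity 9 + 2 = 11.
This cut is saturated, so no flow can exceed 11.

11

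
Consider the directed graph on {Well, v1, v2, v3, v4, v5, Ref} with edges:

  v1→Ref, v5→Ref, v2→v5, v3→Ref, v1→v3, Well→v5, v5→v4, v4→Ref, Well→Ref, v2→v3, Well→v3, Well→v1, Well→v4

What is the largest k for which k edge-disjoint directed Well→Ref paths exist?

5

Assign every edge capacity 1; by Menger, the answer equals the max flow.
Path Well→Ref (+1); total 1.
Path Well→v1→Ref (+1); total 2.
Path Well→v3→Ref (+1); total 3.
Path Well→v4→Ref (+1); total 4.
Path Well→v5→Ref (+1); total 5.
No residual Well→Ref path; max flow = 5.
Certifying cut of size 5: {Well→Ref, Well→v1, Well→v3, Well→v4, Well→v5}.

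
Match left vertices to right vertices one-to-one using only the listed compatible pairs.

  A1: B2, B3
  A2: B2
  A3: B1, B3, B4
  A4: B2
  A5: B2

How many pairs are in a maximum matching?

3

Unit-capacity flow: source→left, listed edges, right→sink; max matching = max flow.
Augmenting path A1→B2 (+1); matched 1.
Augmenting path A3→B1 (+1); matched 2.
Augmenting path A2→B2→A1→B3 (+1); matched 3.
No augmenting path remains; maximum matching = 3.
König certificate: {A1, A3, B2} is a vertex cover of size 3 (every listed pair touches it), so no matching can be larger.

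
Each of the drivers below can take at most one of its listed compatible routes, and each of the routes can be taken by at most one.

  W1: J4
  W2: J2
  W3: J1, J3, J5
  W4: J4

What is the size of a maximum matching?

3

Unit-capacity flow: source→left, listed edges, right→sink; max matching = max flow.
Augmenting path W1→J4 (+1); matched 1.
Augmenting path W2→J2 (+1); matched 2.
Augmenting path W3→J1 (+1); matched 3.
No augmenting path remains; maximum matching = 3.
König certificate: {W2, W3, J4} is a vertex cover of size 3 (every listed pair touches it), so no matching can be larger.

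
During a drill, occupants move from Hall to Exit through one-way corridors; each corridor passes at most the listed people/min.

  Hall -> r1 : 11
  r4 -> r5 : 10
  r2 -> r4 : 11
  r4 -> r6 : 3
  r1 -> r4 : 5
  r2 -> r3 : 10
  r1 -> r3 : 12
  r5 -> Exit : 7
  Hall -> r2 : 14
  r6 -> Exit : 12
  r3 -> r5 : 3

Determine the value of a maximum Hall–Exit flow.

Augment Hall→r1→r3→r5→Exit: bottleneck 3, flow now 3.
Augment Hall→r1→r4→r5→Exit: bottleneck 4, flow now 7.
Augment Hall→r1→r4→r6→Exit: bottleneck 1, flow now 8.
Augment Hall→r2→r4→r6→Exit: bottleneck 2, flow now 10.
No augmenting path remains; maximum flow = 10.
In the residual graph, reachable from Hall: {Hall, r1, r2, r3, r4, r5}.
Min-cut edges: r4→r6 (3), r5→Exit (7); capacity 3 + 7 = 10.
This cut is saturated, so no flow can exceed 10.

10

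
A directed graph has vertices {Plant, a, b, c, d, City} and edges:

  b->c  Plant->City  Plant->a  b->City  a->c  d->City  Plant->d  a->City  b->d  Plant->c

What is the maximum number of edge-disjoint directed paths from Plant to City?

3

Assign every edge capacity 1; by Menger, the answer equals the max flow.
Path Plant→City (+1); total 1.
Path Plant→a→City (+1); total 2.
Path Plant→d→City (+1); total 3.
No residual Plant→City path; max flow = 3.
Certifying cut of size 3: {Plant→City, Plant→a, Plant→d}.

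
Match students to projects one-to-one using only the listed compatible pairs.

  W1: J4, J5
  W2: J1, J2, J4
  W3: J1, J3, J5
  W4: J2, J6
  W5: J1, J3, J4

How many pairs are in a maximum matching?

5

Unit-capacity flow: source→left, listed edges, right→sink; max matching = max flow.
Augmenting path W1→J4 (+1); matched 1.
Augmenting path W2→J1 (+1); matched 2.
Augmenting path W3→J3 (+1); matched 3.
Augmenting path W4→J2 (+1); matched 4.
Augmenting path W5→J3→W3→J5 (+1); matched 5.
No augmenting path remains; maximum matching = 5.
König certificate: {W1, W2, W3, W4, W5} is a vertex cover of size 5 (every listed pair touches it), so no matching can be larger.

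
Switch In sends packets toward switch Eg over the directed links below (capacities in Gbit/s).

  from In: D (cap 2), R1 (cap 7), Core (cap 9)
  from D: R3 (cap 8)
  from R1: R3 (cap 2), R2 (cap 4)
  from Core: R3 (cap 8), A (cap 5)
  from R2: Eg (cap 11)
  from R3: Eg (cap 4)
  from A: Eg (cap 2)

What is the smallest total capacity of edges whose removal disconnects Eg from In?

Augment In→D→R3→Eg: bottleneck 2, flow now 2.
Augment In→R1→R2→Eg: bottleneck 4, flow now 6.
Augment In→R1→R3→Eg: bottleneck 2, flow now 8.
Augment In→Core→A→Eg: bottleneck 2, flow now 10.
No augmenting path remains; maximum flow = 10.
By max-flow min-cut, the minimum cut capacity equals the max flow.
In the residual graph, reachable from In: {In, D, R1, Core, R3, A}.
Min-cut edges: R1→R2 (4), R3→Eg (4), A→Eg (2); capacity 4 + 4 + 2 = 10.

10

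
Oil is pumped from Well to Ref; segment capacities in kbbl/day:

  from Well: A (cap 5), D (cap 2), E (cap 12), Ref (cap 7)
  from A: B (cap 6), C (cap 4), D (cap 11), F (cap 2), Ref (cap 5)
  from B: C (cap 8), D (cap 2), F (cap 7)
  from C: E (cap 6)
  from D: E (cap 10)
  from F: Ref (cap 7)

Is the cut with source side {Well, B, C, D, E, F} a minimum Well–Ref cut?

No — its capacity is 19, but the minimum cut has capacity 12.

Given cut capacity: 5 + 7 + 7 = 19.
Augment Well→Ref: bottleneck 7, flow now 7.
Augment Well→A→Ref: bottleneck 5, flow now 12.
No augmenting path remains; maximum flow = 12.
In the residual graph, reachable from Well: {Well, D, E}.
Min-cut edges: Well→A (5), Well→Ref (7); capacity 5 + 7 = 12.
Cut capacity 19 exceeds the max flow 12, so it is not minimum.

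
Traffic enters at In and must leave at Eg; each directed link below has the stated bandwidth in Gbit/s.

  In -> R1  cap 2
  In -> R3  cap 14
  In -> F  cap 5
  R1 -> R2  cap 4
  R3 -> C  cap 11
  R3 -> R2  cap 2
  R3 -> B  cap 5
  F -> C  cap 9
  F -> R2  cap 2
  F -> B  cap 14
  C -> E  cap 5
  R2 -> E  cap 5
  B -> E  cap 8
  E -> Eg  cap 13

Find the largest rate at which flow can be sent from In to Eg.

Augment In→R1→R2→E→Eg: bottleneck 2, flow now 2.
Augment In→R3→C→E→Eg: bottleneck 5, flow now 7.
Augment In→R3→R2→E→Eg: bottleneck 2, flow now 9.
Augment In→R3→B→E→Eg: bottleneck 4, flow now 13.
No augmenting path remains; maximum flow = 13.
In the residual graph, reachable from In: {In, R1, R3, F, C, R2, B, E}.
Min-cut edges: E→Eg (13); capacity 13 = 13.
This cut is saturated, so no flow can exceed 13.

13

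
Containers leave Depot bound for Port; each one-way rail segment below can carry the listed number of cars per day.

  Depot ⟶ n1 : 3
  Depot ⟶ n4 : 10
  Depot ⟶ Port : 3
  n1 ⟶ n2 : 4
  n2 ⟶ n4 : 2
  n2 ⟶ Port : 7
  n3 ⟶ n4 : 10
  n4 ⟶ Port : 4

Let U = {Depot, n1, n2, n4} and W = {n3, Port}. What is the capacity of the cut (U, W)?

Edges leaving {Depot, n1, n2, n4}: Depot→Port (3), n2→Port (7), n4→Port (4).
Cut capacity = 3 + 7 + 4 = 14.

14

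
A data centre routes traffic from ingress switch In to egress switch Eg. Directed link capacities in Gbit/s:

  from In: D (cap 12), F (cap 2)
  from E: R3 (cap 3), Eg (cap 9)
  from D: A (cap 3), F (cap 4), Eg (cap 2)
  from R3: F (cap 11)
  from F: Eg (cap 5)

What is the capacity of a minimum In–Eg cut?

Augment In→D→Eg: bottleneck 2, flow now 2.
Augment In→F→Eg: bottleneck 2, flow now 4.
Augment In→D→F→Eg: bottleneck 3, flow now 7.
No augmenting path remains; maximum flow = 7.
By max-flow min-cut, the minimum cut capacity equals the max flow.
In the residual graph, reachable from In: {In, D, A, F}.
Min-cut edges: D→Eg (2), F→Eg (5); capacity 2 + 5 = 7.

7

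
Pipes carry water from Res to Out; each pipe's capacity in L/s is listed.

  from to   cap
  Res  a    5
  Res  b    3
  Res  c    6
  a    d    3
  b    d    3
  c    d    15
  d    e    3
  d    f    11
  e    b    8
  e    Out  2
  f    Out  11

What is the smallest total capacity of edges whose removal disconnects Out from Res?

Augment Res→a→d→e→Out: bottleneck 2, flow now 2.
Augment Res→a→d→f→Out: bottleneck 1, flow now 3.
Augment Res→b→d→f→Out: bottleneck 3, flow now 6.
Augment Res→c→d→f→Out: bottleneck 6, flow now 12.
No augmenting path remains; maximum flow = 12.
By max-flow min-cut, the minimum cut capacity equals the max flow.
In the residual graph, reachable from Res: {Res, a}.
Min-cut edges: Res→b (3), Res→c (6), a→d (3); capacity 3 + 6 + 3 = 12.

12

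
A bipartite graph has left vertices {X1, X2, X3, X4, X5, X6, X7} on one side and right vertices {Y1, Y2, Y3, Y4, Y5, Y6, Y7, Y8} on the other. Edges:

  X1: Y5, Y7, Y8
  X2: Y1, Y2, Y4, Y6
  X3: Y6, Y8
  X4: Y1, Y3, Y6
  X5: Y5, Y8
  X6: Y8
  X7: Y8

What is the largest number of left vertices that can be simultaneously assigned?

Unit-capacity flow: source→left, listed edges, right→sink; max matching = max flow.
Augmenting path X1→Y5 (+1); matched 1.
Augmenting path X2→Y1 (+1); matched 2.
Augmenting path X3→Y6 (+1); matched 3.
Augmenting path X4→Y3 (+1); matched 4.
Augmenting path X5→Y8 (+1); matched 5.
Augmenting path X6→Y8→X5→Y5→X1→Y7 (+1); matched 6.
No augmenting path remains; maximum matching = 6.
König certificate: {X1, X2, X3, X4, X5, Y8} is a vertex cover of size 6 (every listed pair touches it), so no matching can be larger.

6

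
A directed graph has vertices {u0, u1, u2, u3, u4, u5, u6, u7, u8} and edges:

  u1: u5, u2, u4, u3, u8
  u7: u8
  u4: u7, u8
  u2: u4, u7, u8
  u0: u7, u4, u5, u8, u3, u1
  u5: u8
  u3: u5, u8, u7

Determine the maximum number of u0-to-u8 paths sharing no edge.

Assign every edge capacity 1; by Menger, the answer equals the max flow.
Path u0→u8 (+1); total 1.
Path u0→u1→u8 (+1); total 2.
Path u0→u3→u8 (+1); total 3.
Path u0→u4→u8 (+1); total 4.
Path u0→u5→u8 (+1); total 5.
Path u0→u7→u8 (+1); total 6.
No residual u0→u8 path; max flow = 6.
Certifying cut of size 6: {u0→u1, u0→u3, u0→u4, u0→u5, u0→u7, u0→u8}.

6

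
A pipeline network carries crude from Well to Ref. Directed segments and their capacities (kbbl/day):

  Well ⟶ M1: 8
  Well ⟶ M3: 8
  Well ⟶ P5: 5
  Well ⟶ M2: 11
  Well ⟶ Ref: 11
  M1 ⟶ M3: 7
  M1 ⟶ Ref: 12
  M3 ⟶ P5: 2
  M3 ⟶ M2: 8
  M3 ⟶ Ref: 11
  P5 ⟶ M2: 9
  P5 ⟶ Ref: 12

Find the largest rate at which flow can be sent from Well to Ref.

32

Augment Well→Ref: bottleneck 11, flow now 11.
Augment Well→M1→Ref: bottleneck 8, flow now 19.
Augment Well→M3→Ref: bottleneck 8, flow now 27.
Augment Well→P5→Ref: bottleneck 5, flow now 32.
No augmenting path remains; maximum flow = 32.
In the residual graph, reachable from Well: {Well, M2}.
Min-cut edges: Well→M1 (8), Well→M3 (8), Well→P5 (5), Well→Ref (11); capacity 8 + 8 + 5 + 11 = 32.
This cut is saturated, so no flow can exceed 32.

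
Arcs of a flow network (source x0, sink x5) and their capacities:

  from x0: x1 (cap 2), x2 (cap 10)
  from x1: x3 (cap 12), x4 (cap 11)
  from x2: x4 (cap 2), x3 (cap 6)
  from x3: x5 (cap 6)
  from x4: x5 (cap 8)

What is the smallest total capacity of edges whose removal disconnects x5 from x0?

Augment x0→x1→x3→x5: bottleneck 2, flow now 2.
Augment x0→x2→x3→x5: bottleneck 4, flow now 6.
Augment x0→x2→x4→x5: bottleneck 2, flow now 8.
Augment x0→x2→x3→x1→x4→x5: bottleneck 2, flow now 10. (uses reverse residual edge)
No augmenting path remains; maximum flow = 10.
By max-flow min-cut, the minimum cut capacity equals the max flow.
In the residual graph, reachable from x0: {x0, x2}.
Min-cut edges: x0→x1 (2), x2→x3 (6), x2→x4 (2); capacity 2 + 6 + 2 = 10.

10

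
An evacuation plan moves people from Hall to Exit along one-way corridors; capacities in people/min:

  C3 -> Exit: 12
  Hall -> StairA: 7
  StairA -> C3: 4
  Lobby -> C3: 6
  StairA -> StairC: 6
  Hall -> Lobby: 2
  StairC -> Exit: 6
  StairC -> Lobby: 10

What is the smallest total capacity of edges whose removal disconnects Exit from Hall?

Augment Hall→StairA→C3→Exit: bottleneck 4, flow now 4.
Augment Hall→StairA→StairC→Exit: bottleneck 3, flow now 7.
Augment Hall→Lobby→C3→Exit: bottleneck 2, flow now 9.
No augmenting path remains; maximum flow = 9.
By max-flow min-cut, the minimum cut capacity equals the max flow.
In the residual graph, reachable from Hall: {Hall}.
Min-cut edges: Hall→StairA (7), Hall→Lobby (2); capacity 7 + 2 = 9.

9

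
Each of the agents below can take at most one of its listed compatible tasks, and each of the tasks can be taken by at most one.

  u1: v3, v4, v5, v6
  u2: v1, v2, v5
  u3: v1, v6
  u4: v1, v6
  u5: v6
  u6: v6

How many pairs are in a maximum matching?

Unit-capacity flow: source→left, listed edges, right→sink; max matching = max flow.
Augmenting path u1→v3 (+1); matched 1.
Augmenting path u2→v1 (+1); matched 2.
Augmenting path u3→v6 (+1); matched 3.
Augmenting path u4→v1→u2→v2 (+1); matched 4.
No augmenting path remains; maximum matching = 4.
König certificate: {u1, u2, v1, v6} is a vertex cover of size 4 (every listed pair touches it), so no matching can be larger.

4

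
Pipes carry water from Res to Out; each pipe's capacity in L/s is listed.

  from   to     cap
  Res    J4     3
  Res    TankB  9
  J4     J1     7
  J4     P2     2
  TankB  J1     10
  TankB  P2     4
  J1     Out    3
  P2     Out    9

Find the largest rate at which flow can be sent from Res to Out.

9

Augment Res→J4→J1→Out: bottleneck 3, flow now 3.
Augment Res→TankB→P2→Out: bottleneck 4, flow now 7.
Augment Res→TankB→J1→J4→P2→Out: bottleneck 2, flow now 9. (uses reverse residual edge)
No augmenting path remains; maximum flow = 9.
In the residual graph, reachable from Res: {Res, J4, TankB, J1}.
Min-cut edges: J4→P2 (2), TankB→P2 (4), J1→Out (3); capacity 2 + 4 + 3 = 9.
This cut is saturated, so no flow can exceed 9.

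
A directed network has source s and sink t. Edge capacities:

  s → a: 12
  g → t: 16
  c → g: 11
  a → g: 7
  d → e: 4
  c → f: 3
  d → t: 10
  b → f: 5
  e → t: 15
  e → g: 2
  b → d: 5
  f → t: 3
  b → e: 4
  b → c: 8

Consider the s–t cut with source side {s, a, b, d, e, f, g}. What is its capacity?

Edges leaving {s, a, b, d, e, f, g}: b→c (8), d→t (10), e→t (15), f→t (3), g→t (16).
Cut capacity = 8 + 10 + 15 + 3 + 16 = 52.

52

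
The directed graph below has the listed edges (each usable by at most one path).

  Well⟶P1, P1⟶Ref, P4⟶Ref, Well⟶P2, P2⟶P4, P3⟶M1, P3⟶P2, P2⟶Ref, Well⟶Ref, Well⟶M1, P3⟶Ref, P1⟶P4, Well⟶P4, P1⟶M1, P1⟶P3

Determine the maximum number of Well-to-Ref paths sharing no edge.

4

Assign every edge capacity 1; by Menger, the answer equals the max flow.
Path Well→Ref (+1); total 1.
Path Well→P1→Ref (+1); total 2.
Path Well→P2→Ref (+1); total 3.
Path Well→P4→Ref (+1); total 4.
No residual Well→Ref path; max flow = 4.
Certifying cut of size 4: {Well→P1, Well→P2, Well→P4, Well→Ref}.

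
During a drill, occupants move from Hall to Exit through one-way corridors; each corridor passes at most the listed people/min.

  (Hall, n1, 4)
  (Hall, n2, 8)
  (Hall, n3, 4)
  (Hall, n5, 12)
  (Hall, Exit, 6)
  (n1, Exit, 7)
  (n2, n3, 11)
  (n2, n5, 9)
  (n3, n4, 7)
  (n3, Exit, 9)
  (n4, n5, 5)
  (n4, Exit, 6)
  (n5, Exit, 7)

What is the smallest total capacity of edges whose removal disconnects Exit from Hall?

Augment Hall→Exit: bottleneck 6, flow now 6.
Augment Hall→n1→Exit: bottleneck 4, flow now 10.
Augment Hall→n3→Exit: bottleneck 4, flow now 14.
Augment Hall→n5→Exit: bottleneck 7, flow now 21.
Augment Hall→n2→n3→Exit: bottleneck 5, flow now 26.
Augment Hall→n2→n3→n4→Exit: bottleneck 3, flow now 29.
No augmenting path remains; maximum flow = 29.
By max-flow min-cut, the minimum cut capacity equals the max flow.
In the residual graph, reachable from Hall: {Hall, n5}.
Min-cut edges: Hall→n1 (4), Hall→n2 (8), Hall→n3 (4), Hall→Exit (6), n5→Exit (7); capacity 4 + 8 + 4 + 6 + 7 = 29.

29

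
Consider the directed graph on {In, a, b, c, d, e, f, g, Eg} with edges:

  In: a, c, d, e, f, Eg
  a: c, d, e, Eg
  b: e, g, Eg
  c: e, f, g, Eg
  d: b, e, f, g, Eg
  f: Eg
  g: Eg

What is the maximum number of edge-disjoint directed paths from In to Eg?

Assign every edge capacity 1; by Menger, the answer equals the max flow.
Path In→Eg (+1); total 1.
Path In→a→Eg (+1); total 2.
Path In→c→Eg (+1); total 3.
Path In→d→Eg (+1); total 4.
Path In→f→Eg (+1); total 5.
No residual In→Eg path; max flow = 5.
Certifying cut of size 5: {In→Eg, In→a, In→c, In→d, In→f}.

5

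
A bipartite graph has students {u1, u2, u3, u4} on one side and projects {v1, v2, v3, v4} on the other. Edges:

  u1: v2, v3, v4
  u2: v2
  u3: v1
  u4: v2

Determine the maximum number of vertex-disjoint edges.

Unit-capacity flow: source→left, listed edges, right→sink; max matching = max flow.
Augmenting path u1→v2 (+1); matched 1.
Augmenting path u3→v1 (+1); matched 2.
Augmenting path u2→v2→u1→v3 (+1); matched 3.
No augmenting path remains; maximum matching = 3.
König certificate: {u1, u3, v2} is a vertex cover of size 3 (every listed pair touches it), so no matching can be larger.

3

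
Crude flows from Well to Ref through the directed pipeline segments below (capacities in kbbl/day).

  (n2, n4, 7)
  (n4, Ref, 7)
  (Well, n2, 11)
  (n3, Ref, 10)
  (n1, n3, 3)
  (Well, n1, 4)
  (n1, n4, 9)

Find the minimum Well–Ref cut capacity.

Augment Well→n1→n3→Ref: bottleneck 3, flow now 3.
Augment Well→n1→n4→Ref: bottleneck 1, flow now 4.
Augment Well→n2→n4→Ref: bottleneck 6, flow now 10.
No augmenting path remains; maximum flow = 10.
By max-flow min-cut, the minimum cut capacity equals the max flow.
In the residual graph, reachable from Well: {Well, n1, n2, n4}.
Min-cut edges: n1→n3 (3), n4→Ref (7); capacity 3 + 7 = 10.

10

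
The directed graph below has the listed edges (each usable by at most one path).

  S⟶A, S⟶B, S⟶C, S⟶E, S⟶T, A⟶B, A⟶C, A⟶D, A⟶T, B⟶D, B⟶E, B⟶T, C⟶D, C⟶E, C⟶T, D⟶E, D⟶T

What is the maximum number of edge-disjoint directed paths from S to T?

Assign every edge capacity 1; by Menger, the answer equals the max flow.
Path S→T (+1); total 1.
Path S→A→T (+1); total 2.
Path S→B→T (+1); total 3.
Path S→C→T (+1); total 4.
No residual S→T path; max flow = 4.
Certifying cut of size 4: {S→A, S→B, S→C, S→T}.

4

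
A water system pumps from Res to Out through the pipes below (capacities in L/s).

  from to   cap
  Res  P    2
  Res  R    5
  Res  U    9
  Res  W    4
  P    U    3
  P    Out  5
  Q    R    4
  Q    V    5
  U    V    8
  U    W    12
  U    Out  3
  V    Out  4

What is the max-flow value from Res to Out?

Augment Res→P→Out: bottleneck 2, flow now 2.
Augment Res→U→Out: bottleneck 3, flow now 5.
Augment Res→U→V→Out: bottleneck 4, flow now 9.
No augmenting path remains; maximum flow = 9.
In the residual graph, reachable from Res: {Res, R, U, V, W}.
Min-cut edges: Res→P (2), U→Out (3), V→Out (4); capacity 2 + 3 + 4 = 9.
This cut is saturated, so no flow can exceed 9.

9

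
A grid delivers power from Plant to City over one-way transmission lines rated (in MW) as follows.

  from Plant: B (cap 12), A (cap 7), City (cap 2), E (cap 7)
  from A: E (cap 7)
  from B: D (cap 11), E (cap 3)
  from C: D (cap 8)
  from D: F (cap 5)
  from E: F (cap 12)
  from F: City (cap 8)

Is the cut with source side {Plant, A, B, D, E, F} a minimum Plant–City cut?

Given cut capacity: 2 + 8 = 10.
Augment Plant→City: bottleneck 2, flow now 2.
Augment Plant→E→F→City: bottleneck 7, flow now 9.
Augment Plant→A→E→F→City: bottleneck 1, flow now 10.
No augmenting path remains; maximum flow = 10.
Cut capacity 10 equals the max flow, so it is a minimum cut.

Yes — it is a minimum cut (capacity 10).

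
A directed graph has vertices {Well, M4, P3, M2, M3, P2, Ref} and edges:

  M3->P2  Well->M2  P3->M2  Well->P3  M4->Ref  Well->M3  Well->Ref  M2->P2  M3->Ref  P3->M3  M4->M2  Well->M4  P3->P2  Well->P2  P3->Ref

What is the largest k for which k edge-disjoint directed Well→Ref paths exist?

4

Assign every edge capacity 1; by Menger, the answer equals the max flow.
Path Well→Ref (+1); total 1.
Path Well→M4→Ref (+1); total 2.
Path Well→P3→Ref (+1); total 3.
Path Well→M3→Ref (+1); total 4.
No residual Well→Ref path; max flow = 4.
Certifying cut of size 4: {Well→M3, Well→M4, Well→P3, Well→Ref}.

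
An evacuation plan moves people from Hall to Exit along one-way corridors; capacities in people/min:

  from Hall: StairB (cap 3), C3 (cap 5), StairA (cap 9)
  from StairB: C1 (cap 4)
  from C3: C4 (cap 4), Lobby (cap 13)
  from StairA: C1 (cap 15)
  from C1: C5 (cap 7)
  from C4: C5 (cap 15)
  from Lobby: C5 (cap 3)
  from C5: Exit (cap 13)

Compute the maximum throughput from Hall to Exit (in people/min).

Augment Hall→StairB→C1→C5→Exit: bottleneck 3, flow now 3.
Augment Hall→C3→C4→C5→Exit: bottleneck 4, flow now 7.
Augment Hall→C3→Lobby→C5→Exit: bottleneck 1, flow now 8.
Augment Hall→StairA→C1→C5→Exit: bottleneck 4, flow now 12.
No augmenting path remains; maximum flow = 12.
In the residual graph, reachable from Hall: {Hall, StairB, StairA, C1}.
Min-cut edges: Hall→C3 (5), C1→C5 (7); capacity 5 + 7 = 12.
This cut is saturated, so no flow can exceed 12.

12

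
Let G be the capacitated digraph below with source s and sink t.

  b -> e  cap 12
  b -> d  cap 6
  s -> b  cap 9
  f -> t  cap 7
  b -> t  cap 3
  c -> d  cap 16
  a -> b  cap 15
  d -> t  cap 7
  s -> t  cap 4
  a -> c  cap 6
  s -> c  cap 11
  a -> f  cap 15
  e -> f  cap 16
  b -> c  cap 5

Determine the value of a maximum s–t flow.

Augment s→t: bottleneck 4, flow now 4.
Augment s→b→t: bottleneck 3, flow now 7.
Augment s→b→d→t: bottleneck 6, flow now 13.
Augment s→c→d→t: bottleneck 1, flow now 14.
Augment s→c→d→b→e→f→t: bottleneck 6, flow now 20. (uses reverse residual edge)
No augmenting path remains; maximum flow = 20.
In the residual graph, reachable from s: {s, c, d}.
Min-cut edges: s→b (9), s→t (4), d→t (7); capacity 9 + 4 + 7 = 20.
This cut is saturated, so no flow can exceed 20.

20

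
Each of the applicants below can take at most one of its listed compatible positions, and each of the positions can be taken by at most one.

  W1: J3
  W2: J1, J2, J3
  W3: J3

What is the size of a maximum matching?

2

Unit-capacity flow: source→left, listed edges, right→sink; max matching = max flow.
Augmenting path W1→J3 (+1); matched 1.
Augmenting path W2→J1 (+1); matched 2.
No augmenting path remains; maximum matching = 2.
König certificate: {W2, J3} is a vertex cover of size 2 (every listed pair touches it), so no matching can be larger.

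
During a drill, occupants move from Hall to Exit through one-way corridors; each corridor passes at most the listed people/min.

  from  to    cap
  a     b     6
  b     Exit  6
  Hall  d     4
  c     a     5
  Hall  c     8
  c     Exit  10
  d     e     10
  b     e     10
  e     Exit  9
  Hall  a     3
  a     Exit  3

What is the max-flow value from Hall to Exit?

Augment Hall→a→Exit: bottleneck 3, flow now 3.
Augment Hall→c→Exit: bottleneck 8, flow now 11.
Augment Hall→d→e→Exit: bottleneck 4, flow now 15.
No augmenting path remains; maximum flow = 15.
In the residual graph, reachable from Hall: {Hall}.
Min-cut edges: Hall→a (3), Hall→c (8), Hall→d (4); capacity 3 + 8 + 4 = 15.
This cut is saturated, so no flow can exceed 15.

15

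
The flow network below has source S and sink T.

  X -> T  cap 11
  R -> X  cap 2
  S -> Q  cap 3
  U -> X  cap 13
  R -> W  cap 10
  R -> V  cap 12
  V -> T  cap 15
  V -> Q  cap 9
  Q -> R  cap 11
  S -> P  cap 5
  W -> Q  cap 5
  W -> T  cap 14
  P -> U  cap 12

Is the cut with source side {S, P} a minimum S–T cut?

Given cut capacity: 3 + 12 = 15.
Augment S→P→U→X→T: bottleneck 5, flow now 5.
Augment S→Q→R→V→T: bottleneck 3, flow now 8.
No augmenting path remains; maximum flow = 8.
In the residual graph, reachable from S: {S}.
Min-cut edges: S→P (5), S→Q (3); capacity 5 + 3 = 8.
Cut capacity 15 exceeds the max flow 8, so it is not minimum.

No — its capacity is 15, but the minimum cut has capacity 8.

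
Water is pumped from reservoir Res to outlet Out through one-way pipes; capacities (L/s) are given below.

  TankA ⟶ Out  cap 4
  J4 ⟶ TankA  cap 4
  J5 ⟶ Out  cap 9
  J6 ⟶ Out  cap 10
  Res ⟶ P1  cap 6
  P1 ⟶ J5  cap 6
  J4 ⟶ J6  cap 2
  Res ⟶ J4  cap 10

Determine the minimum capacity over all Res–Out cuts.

Augment Res→P1→J5→Out: bottleneck 6, flow now 6.
Augment Res→J4→TankA→Out: bottleneck 4, flow now 10.
Augment Res→J4→J6→Out: bottleneck 2, flow now 12.
No augmenting path remains; maximum flow = 12.
By max-flow min-cut, the minimum cut capacity equals the max flow.
In the residual graph, reachable from Res: {Res, J4}.
Min-cut edges: Res→P1 (6), J4→TankA (4), J4→J6 (2); capacity 6 + 4 + 2 = 12.

12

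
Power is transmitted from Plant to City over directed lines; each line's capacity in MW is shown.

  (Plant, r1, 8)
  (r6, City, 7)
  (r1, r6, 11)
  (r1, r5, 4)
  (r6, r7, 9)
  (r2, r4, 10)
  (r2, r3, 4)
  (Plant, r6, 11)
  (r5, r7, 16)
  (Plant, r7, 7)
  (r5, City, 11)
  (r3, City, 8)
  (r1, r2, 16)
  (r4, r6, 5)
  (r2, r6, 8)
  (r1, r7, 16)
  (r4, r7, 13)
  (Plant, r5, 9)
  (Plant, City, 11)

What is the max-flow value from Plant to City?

Augment Plant→City: bottleneck 11, flow now 11.
Augment Plant→r5→City: bottleneck 9, flow now 20.
Augment Plant→r6→City: bottleneck 7, flow now 27.
Augment Plant→r1→r5→City: bottleneck 2, flow now 29.
Augment Plant→r1→r2→r3→City: bottleneck 4, flow now 33.
No augmenting path remains; maximum flow = 33.
In the residual graph, reachable from Plant: {Plant, r1, r2, r4, r5, r6, r7}.
Min-cut edges: Plant→City (11), r2→r3 (4), r5→City (11), r6→City (7); capacity 11 + 4 + 11 + 7 = 33.
This cut is saturated, so no flow can exceed 33.

33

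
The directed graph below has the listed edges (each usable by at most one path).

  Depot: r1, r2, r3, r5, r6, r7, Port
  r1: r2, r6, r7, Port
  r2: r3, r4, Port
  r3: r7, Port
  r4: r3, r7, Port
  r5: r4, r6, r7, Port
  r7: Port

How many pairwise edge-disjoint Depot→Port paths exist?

6

Assign every edge capacity 1; by Menger, the answer equals the max flow.
Path Depot→Port (+1); total 1.
Path Depot→r1→Port (+1); total 2.
Path Depot→r2→Port (+1); total 3.
Path Depot→r3→Port (+1); total 4.
Path Depot→r5→Port (+1); total 5.
Path Depot→r7→Port (+1); total 6.
No residual Depot→Port path; max flow = 6.
Certifying cut of size 6: {Depot→Port, Depot→r1, Depot→r2, Depot→r3, Depot→r5, Depot→r7}.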